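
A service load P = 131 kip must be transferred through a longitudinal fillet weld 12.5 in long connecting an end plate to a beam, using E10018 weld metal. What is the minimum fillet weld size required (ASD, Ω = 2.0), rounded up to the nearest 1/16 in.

E100XX → F_EXX = 100 ksi.
Total weld length L = 12.5 in.
Required throat t_e = P × Ω / (0.6 F_EXX × L) = 131 × 2.0 / (0.6 × 100 × 12.5) = 0.3493 in.
Required leg w = t_e / 0.707 = 0.4941 in → use 1/2 in.

w = 1/2 in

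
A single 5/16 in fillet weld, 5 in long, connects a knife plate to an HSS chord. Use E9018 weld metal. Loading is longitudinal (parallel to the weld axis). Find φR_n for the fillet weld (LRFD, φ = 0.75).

φR_n ≈ 44.7 kips

E90XX → F_EXX = 90 ksi.
Effective throat t_e = 0.707 × 0.3125 = 0.2209 in.
Total length L = 5 in; A_we = 0.2209 × 5 = 1.105 in².
F_nw = 0.6 F_EXX = 0.6 × 90 = 54 ksi.
φR_n = 0.75 × 54 × 1.105 = 44.74 kips.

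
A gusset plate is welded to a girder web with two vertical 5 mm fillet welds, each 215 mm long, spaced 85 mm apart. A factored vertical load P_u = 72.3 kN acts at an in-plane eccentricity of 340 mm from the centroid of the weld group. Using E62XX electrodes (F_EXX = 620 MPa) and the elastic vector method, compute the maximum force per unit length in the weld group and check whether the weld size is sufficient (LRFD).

Total weld length L_w = 430 mm. Treat welds as unit-width lines.
Polar moment about centroid: J = 2[d³/12 + d(b/2)²] = 2[215³/12 + 215×42.5²] = 2433000 mm³.
Direct shear f_v = P/L_w = 72.3×10³ / 430 = 168.1 N/mm (vertical).
Torsion M = P·e = 72.3×10³ × 340 = 24582000 N·mm.
Critical point at (x, y) = (42.5, 107.5) from centroid. f_tx = M·y/J = 1086 N/mm; f_ty = M·x/J = 429.4 N/mm.
Resultant f_max = √[f_tx² + (f_v + f_ty)²] = √[1086² + (168.1 + 429.4)²] = 1240 N/mm.
Capacity per unit length: φr_n = 0.75 × 0.6 × 620 × (0.707 × 5) = 986.3 N/mm.
1240 > 986.3 → NOT adequate.

f_max ≈ 1240 N/mm; NOT adequate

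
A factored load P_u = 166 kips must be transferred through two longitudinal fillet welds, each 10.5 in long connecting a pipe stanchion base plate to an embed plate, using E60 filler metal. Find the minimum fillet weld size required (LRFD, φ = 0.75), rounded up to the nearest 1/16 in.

E60XX → F_EXX = 60 ksi.
Total weld length L = 21 in.
Required throat t_e = P_u / (φ × 0.6 F_EXX × L) = 166 / (0.75 × 0.6 × 60 × 21) = 0.2928 in.
Required leg w = t_e / 0.707 = 0.4141 in → use 7/16 in.

w = 7/16 in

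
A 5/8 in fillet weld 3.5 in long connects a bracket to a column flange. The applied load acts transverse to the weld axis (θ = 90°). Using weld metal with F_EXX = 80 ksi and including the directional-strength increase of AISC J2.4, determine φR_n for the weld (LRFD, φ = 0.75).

t_e = 0.707 × 0.625 = 0.4419 in; A_we = 0.4419 × 3.5 = 1.547 in².
Directional factor: 1.0 + 0.5 sin^1.5(90°) = 1.5.
F_nw = 0.6 × 80 × 1.5 = 72 ksi.
φR_n = 0.75 × 72 × 1.547 = 83.51 kip.

φR_n ≈ 83.5 kip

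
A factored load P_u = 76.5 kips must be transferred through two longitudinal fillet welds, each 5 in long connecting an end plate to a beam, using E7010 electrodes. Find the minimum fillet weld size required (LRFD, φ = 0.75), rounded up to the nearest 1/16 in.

w = 3/8 in

E70XX → F_EXX = 70 ksi.
Total weld length L = 10 in.
Required throat t_e = P_u / (φ × 0.6 F_EXX × L) = 76.5 / (0.75 × 0.6 × 70 × 10) = 0.2429 in.
Required leg w = t_e / 0.707 = 0.3435 in → use 3/8 in.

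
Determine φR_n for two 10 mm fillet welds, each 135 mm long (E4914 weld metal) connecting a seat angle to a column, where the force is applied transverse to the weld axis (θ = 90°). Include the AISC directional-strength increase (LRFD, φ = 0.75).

φR_n ≈ 631 kN

E49XX → F_EXX = 490 MPa.
t_e = 0.707 × 10 = 7.07 mm; A_we = 7.07 × 270 = 1909 mm².
Directional factor: 1.0 + 0.5 sin^1.5(90°) = 1.5.
F_nw = 0.6 × 490 × 1.5 = 441 MPa.
φR_n = 0.75 × 441 × 1909 × 10⁻³ = 631.4 kN.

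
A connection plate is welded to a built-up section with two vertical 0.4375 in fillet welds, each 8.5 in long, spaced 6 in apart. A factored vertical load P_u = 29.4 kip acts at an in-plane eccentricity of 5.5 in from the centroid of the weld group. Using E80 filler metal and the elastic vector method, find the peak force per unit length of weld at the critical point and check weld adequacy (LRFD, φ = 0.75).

f_max ≈ 4.52 kip/in; adequate

E80XX → F_EXX = 80 ksi.
Total weld length L_w = 17 in. Treat welds as unit-width lines.
Polar moment about centroid: J = 2[d³/12 + d(b/2)²] = 2[8.5³/12 + 8.5×3²] = 255.4 in³.
Direct shear f_v = P/L_w = 29.4 / 17 = 1.729 kip/in (vertical).
Torsion M = P·e = 29.4 × 5.5 = 161.7 kip·in.
Critical point at (x, y) = (3, 4.25) from centroid. f_tx = M·y/J = 2.691 kip/in; f_ty = M·x/J = 1.9 kip/in.
Resultant f_max = √[f_tx² + (f_v + f_ty)²] = √[2.691² + (1.729 + 1.9)²] = 4.518 kip/in.
Capacity per unit length: φr_n = 0.75 × 0.6 × 80 × (0.707 × 0.4375) = 11.14 kip/in.
4.518 ≤ 11.14 → adequate.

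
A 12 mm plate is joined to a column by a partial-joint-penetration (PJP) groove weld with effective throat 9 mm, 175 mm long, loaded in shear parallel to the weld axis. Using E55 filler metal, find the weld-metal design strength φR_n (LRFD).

E55XX → F_EXX = 550 MPa.
Effective throat (given) t_e = 9 mm.
A_we = 9 × 175 = 1575 mm².
F_nw = 0.6 F_EXX = 330 MPa.
φR_n = 0.75 × 330 × 1575 × 10⁻³ = 389.8 kN.

φR_n ≈ 390 kN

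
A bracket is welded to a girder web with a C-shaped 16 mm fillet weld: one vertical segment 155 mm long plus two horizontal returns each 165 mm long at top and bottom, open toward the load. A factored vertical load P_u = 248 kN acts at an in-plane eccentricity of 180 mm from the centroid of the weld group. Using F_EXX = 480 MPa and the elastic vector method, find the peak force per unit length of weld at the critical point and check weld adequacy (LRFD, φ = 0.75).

Total weld length L_w = 485 mm. Treat welds as unit-width lines.
Centroid: x̄ = 2×165×82.5 / 485 = 56.13 mm from the vertical weld.
Polar moment about centroid: J = I_x + I_y = [155³/12 + 2×165×77.5²] + [155×56.13² + 2(165³/12 + 165×26.37²)] = 3759000 mm³.
Direct shear f_v = P/L_w = 248×10³ / 485 = 511.3 N/mm (vertical).
Torsion M = P·e = 248×10³ × 180 = 44640000 N·mm.
Critical point at (x, y) = (108.9, 77.5) from centroid. f_tx = M·y/J = 920.4 N/mm; f_ty = M·x/J = 1293 N/mm.
Resultant f_max = √[f_tx² + (f_v + f_ty)²] = √[920.4² + (511.3 + 1293)²] = 2025 N/mm.
Capacity per unit length: φr_n = 0.75 × 0.6 × 480 × (0.707 × 16) = 2443 N/mm.
2025 ≤ 2443 → adequate.

f_max ≈ 2030 N/mm; adequate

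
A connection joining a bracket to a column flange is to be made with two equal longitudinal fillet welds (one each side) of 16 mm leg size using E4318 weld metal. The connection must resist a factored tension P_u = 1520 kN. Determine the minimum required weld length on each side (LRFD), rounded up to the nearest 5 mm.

L = 350 mm on each side

E43XX → F_EXX = 430 MPa.
Throat t_e = 0.707 × 16 = 11.31 mm.
φr_n = 0.75 × 0.6 × 430 × 11.31 × 10⁻³ = 2.189 kN/mm.
L_req = P_u / φr_n = 1520 / 2.189 = 694.4 mm total.
Per side: 694.4 / 2 = 347.2 mm.
Round up → use L = 350 mm on each side.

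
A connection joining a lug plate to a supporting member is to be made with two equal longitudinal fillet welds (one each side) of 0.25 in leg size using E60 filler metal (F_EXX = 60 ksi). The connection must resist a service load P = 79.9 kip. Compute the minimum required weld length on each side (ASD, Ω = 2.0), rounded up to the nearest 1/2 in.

Throat t_e = 0.707 × 0.25 = 0.1767 in.
r_n/Ω = (0.6 × 60 × 0.1767) / 2.0 = 3.181 kip/in.
L_req = P / (r_n/Ω) = 79.9 / 3.181 = 25.11 in total.
Per side: 25.11 / 2 = 12.56 in.
Round up → use L = 13 in on each side.

L = 13 in on each side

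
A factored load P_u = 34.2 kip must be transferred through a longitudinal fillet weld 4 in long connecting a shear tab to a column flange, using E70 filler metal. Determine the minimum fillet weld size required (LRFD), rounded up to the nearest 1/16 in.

w = 7/16 in

E70XX → F_EXX = 70 ksi.
Total weld length L = 4 in.
Required throat t_e = P_u / (φ × 0.6 F_EXX × L) = 34.2 / (0.75 × 0.6 × 70 × 4) = 0.2714 in.
Required leg w = t_e / 0.707 = 0.3839 in → use 7/16 in.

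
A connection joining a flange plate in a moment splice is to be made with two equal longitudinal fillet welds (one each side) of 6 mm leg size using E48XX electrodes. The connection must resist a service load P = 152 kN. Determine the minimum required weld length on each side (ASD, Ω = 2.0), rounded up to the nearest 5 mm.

L = 125 mm on each side

E48XX → F_EXX = 480 MPa.
Throat t_e = 0.707 × 6 = 4.242 mm.
r_n/Ω = (0.6 × 480 × 4.242) / 2.0 = 610.8 N/mm = 0.6108 kN/mm.
L_req = P / (r_n/Ω) = 152 / 0.6108 = 248.8 mm total.
Per side: 248.8 / 2 = 124.4 mm.
Round up → use L = 125 mm on each side.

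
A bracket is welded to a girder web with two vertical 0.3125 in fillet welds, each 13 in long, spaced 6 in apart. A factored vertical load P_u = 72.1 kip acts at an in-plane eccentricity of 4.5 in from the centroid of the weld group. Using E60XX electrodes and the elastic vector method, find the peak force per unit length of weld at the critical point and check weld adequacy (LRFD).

f_max ≈ 5.63 kip/in; adequate

E60XX → F_EXX = 60 ksi.
Total weld length L_w = 26 in. Treat welds as unit-width lines.
Polar moment about centroid: J = 2[d³/12 + d(b/2)²] = 2[13³/12 + 13×3²] = 600.2 in³.
Direct shear f_v = P/L_w = 72.1 / 26 = 2.773 kip/in (vertical).
Torsion M = P·e = 72.1 × 4.5 = 324.45 kip·in.
Critical point at (x, y) = (3, 6.5) from centroid. f_tx = M·y/J = 3.514 kip/in; f_ty = M·x/J = 1.622 kip/in.
Resultant f_max = √[f_tx² + (f_v + f_ty)²] = √[3.514² + (2.773 + 1.622)²] = 5.627 kip/in.
Capacity per unit length: φr_n = 0.75 × 0.6 × 60 × (0.707 × 0.3125) = 5.965 kip/in.
5.627 ≤ 5.965 → adequate.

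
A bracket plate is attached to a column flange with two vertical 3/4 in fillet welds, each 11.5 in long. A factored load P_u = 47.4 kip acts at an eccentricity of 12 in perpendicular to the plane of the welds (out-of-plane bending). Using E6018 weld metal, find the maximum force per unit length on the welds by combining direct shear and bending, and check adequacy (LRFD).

E60XX → F_EXX = 60 ksi.
L_w = 2 × 11.5 = 23 in; section modulus (unit throat) S = 2 × L²/6 = 44.08 in².
Direct shear f_v = P/L_w = 47.4/23 = 2.061 kip/in.
Moment M = P × e = 47.4 × 12 = 568.8 kip·in; bending f_b = M/S = 12.9 kip/in.
f_max = √(f_v² + f_b²) = √(2.061² + 12.9²) = 13.07 kip/in.
φr_n = 0.75 × 0.6 × 60 × (0.707 × 0.75) = 14.32 kip/in → adequate.

f_max ≈ 13.1 kip/in; adequate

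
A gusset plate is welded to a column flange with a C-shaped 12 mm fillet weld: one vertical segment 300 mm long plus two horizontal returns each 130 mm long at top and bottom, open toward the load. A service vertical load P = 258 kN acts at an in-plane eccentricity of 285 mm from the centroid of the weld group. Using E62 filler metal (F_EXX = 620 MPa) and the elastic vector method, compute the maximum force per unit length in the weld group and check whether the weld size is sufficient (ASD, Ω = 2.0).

Total weld length L_w = 560 mm. Treat welds as unit-width lines.
Centroid: x̄ = 2×130×65 / 560 = 30.18 mm from the vertical weld.
Polar moment about centroid: J = I_x + I_y = [300³/12 + 2×130×150²] + [300×30.18² + 2(130³/12 + 130×34.82²)] = 9055000 mm³.
Direct shear f_v = P/L_w = 258×10³ / 560 = 460.7 N/mm (vertical).
Torsion M = P·e = 258×10³ × 285 = 73530000 N·mm.
Critical point at (x, y) = (99.82, 150) from centroid. f_tx = M·y/J = 1218 N/mm; f_ty = M·x/J = 810.6 N/mm.
Resultant f_max = √[f_tx² + (f_v + f_ty)²] = √[1218² + (460.7 + 810.6)²] = 1761 N/mm.
Capacity per unit length: r_n/Ω = (1/2.0) × 0.6 × 620 × (0.707 × 12) = 1578 N/mm.
1761 > 1578 → NOT adequate.

f_max ≈ 1760 N/mm; NOT adequate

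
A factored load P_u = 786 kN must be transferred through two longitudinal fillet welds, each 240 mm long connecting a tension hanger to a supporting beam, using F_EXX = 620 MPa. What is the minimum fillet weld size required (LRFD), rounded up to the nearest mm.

Total weld length L = 480 mm.
Required throat t_e = P_u / (φ × 0.6 F_EXX × L) = 786 / (0.75 × 0.6 × 620 × 480 × 10⁻³) = 5.869 mm.
Required leg w = t_e / 0.707 = 8.302 mm → use 9 mm.

w = 9 mm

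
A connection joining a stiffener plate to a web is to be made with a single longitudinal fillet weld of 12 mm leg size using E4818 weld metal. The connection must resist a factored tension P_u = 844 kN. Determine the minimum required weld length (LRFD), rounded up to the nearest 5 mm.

E48XX → F_EXX = 480 MPa.
Throat t_e = 0.707 × 12 = 8.484 mm.
φr_n = 0.75 × 0.6 × 480 × 8.484 × 10⁻³ = 1.833 kN/mm.
L_req = P_u / φr_n = 844 / 1.833 = 460.6 mm total.
Round up → use L = 465 mm.

L = 465 mm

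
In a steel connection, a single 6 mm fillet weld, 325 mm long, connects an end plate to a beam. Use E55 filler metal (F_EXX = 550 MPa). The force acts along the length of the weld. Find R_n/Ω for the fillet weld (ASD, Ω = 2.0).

Effective throat t_e = 0.707 × 6 = 4.242 mm.
Total length L = 325 mm; A_we = 4.242 × 325 = 1379 mm².
F_nw = 0.6 F_EXX = 0.6 × 550 = 330 MPa.
R_n = 330 × 1379 × 10⁻³ = 455 kN; R_n/Ω = 455/2.0 = 227.5 kN.

R_n/Ω ≈ 227 kN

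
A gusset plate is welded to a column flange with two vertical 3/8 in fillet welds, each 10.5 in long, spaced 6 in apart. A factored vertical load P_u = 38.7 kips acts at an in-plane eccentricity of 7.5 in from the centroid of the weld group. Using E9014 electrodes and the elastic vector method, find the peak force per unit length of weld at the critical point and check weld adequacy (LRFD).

f_max ≈ 5.74 kip/in; adequate

E90XX → F_EXX = 90 ksi.
Total weld length L_w = 21 in. Treat welds as unit-width lines.
Polar moment about centroid: J = 2[d³/12 + d(b/2)²] = 2[10.5³/12 + 10.5×3²] = 381.9 in³.
Direct shear f_v = P/L_w = 38.7 / 21 = 1.843 kip/in (vertical).
Torsion M = P·e = 38.7 × 7.5 = 290.25 kip·in.
Critical point at (x, y) = (3, 5.25) from centroid. f_tx = M·y/J = 3.99 kip/in; f_ty = M·x/J = 2.28 kip/in.
Resultant f_max = √[f_tx² + (f_v + f_ty)²] = √[3.99² + (1.843 + 2.28)²] = 5.737 kip/in.
Capacity per unit length: φr_n = 0.75 × 0.6 × 90 × (0.707 × 0.375) = 10.74 kip/in.
5.737 ≤ 10.74 → adequate.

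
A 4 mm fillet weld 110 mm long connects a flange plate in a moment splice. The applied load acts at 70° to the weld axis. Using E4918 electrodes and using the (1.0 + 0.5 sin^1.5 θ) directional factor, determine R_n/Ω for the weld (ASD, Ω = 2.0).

R_n/Ω ≈ 66.6 kN

E49XX → F_EXX = 490 MPa.
t_e = 0.707 × 4 = 2.828 mm; A_we = 2.828 × 110 = 311.1 mm².
Directional factor: 1.0 + 0.5 sin^1.5(70°) = 1.455.
F_nw = 0.6 × 490 × 1.455 = 427.9 MPa.
R_n/Ω = (427.9 × 311.1) / 2.0 × 10⁻³ = 66.56 kN.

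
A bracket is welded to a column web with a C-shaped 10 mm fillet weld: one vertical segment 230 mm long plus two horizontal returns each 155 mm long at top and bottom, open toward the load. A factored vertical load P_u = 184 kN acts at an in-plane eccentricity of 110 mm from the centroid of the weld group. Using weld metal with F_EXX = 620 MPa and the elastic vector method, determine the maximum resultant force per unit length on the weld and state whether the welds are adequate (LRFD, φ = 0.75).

Total weld length L_w = 540 mm. Treat welds as unit-width lines.
Centroid: x̄ = 2×155×77.5 / 540 = 44.49 mm from the vertical weld.
Polar moment about centroid: J = I_x + I_y = [230³/12 + 2×155×115²] + [230×44.49² + 2(155³/12 + 155×33.01²)] = 6527000 mm³.
Direct shear f_v = P/L_w = 184×10³ / 540 = 340.7 N/mm (vertical).
Torsion M = P·e = 184×10³ × 110 = 20240000 N·mm.
Critical point at (x, y) = (110.5, 115) from centroid. f_tx = M·y/J = 356.6 N/mm; f_ty = M·x/J = 342.7 N/mm.
Resultant f_max = √[f_tx² + (f_v + f_ty)²] = √[356.6² + (340.7 + 342.7)²] = 770.8 N/mm.
Capacity per unit length: φr_n = 0.75 × 0.6 × 620 × (0.707 × 10) = 1973 N/mm.
770.8 ≤ 1973 → adequate.

f_max ≈ 771 N/mm; adequate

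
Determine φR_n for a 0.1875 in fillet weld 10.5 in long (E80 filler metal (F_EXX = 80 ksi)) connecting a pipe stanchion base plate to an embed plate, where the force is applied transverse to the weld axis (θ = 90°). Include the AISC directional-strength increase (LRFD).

t_e = 0.707 × 0.1875 = 0.1326 in; A_we = 0.1326 × 10.5 = 1.392 in².
Directional factor: 1.0 + 0.5 sin^1.5(90°) = 1.5.
F_nw = 0.6 × 80 × 1.5 = 72 ksi.
φR_n = 0.75 × 72 × 1.392 = 75.16 kip.

φR_n ≈ 75.2 kip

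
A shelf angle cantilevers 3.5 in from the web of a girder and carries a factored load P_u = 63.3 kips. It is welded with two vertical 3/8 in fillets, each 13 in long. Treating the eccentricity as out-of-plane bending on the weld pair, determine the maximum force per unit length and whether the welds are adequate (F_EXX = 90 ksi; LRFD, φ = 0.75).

f_max ≈ 4.63 kip/in; adequate

L_w = 2 × 13 = 26 in; section modulus (unit throat) S = 2 × L²/6 = 56.33 in².
Direct shear f_v = P/L_w = 63.3/26 = 2.435 kip/in.
Moment M = P × e = 63.3 × 3.5 = 221.55 kip·in; bending f_b = M/S = 3.933 kip/in.
f_max = √(f_v² + f_b²) = √(2.435² + 3.933²) = 4.625 kip/in.
φr_n = 0.75 × 0.6 × 90 × (0.707 × 0.375) = 10.74 kip/in → adequate.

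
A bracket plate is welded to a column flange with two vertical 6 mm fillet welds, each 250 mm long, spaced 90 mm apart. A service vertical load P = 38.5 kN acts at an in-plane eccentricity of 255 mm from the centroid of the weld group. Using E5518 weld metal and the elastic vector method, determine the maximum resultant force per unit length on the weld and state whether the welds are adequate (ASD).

E55XX → F_EXX = 550 MPa.
Total weld length L_w = 500 mm. Treat welds as unit-width lines.
Polar moment about centroid: J = 2[d³/12 + d(b/2)²] = 2[250³/12 + 250×45²] = 3617000 mm³.
Direct shear f_v = P/L_w = 38.5×10³ / 500 = 77 N/mm (vertical).
Torsion M = P·e = 38.5×10³ × 255 = 9817500 N·mm.
Critical point at (x, y) = (45, 125) from centroid. f_tx = M·y/J = 339.3 N/mm; f_ty = M·x/J = 122.2 N/mm.
Resultant f_max = √[f_tx² + (f_v + f_ty)²] = √[339.3² + (77 + 122.2)²] = 393.4 N/mm.
Capacity per unit length: r_n/Ω = (1/2.0) × 0.6 × 550 × (0.707 × 6) = 699.9 N/mm.
393.4 ≤ 699.9 → adequate.

f_max ≈ 393 N/mm; adequate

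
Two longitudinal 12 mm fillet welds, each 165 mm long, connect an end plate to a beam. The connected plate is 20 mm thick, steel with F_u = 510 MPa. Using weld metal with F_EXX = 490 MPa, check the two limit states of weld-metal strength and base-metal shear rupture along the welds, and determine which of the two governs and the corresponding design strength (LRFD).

t_e = 0.707 × 12 = 8.484 mm; L = 330 mm.
Weld metal: φR_n = 0.75 × 0.6 × 490 × 8.484 × 330 × 10⁻³ = 617.3 kN.
Base metal (shear rupture): φR_n = 0.75 × 0.6 × 510 × 20 × 330 × 10⁻³ = 1515 kN.
Governing: weld metal.

φR_n ≈ 617 kN (weld metal governs)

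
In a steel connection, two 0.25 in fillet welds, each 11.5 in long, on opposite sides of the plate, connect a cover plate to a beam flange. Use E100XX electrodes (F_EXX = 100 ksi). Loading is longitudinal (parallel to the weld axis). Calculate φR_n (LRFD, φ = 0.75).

φR_n ≈ 183 kip

Effective throat t_e = 0.707 × 0.25 = 0.1767 in.
Total length L = 23 in; A_we = 0.1767 × 23 = 4.065 in².
F_nw = 0.6 F_EXX = 0.6 × 100 = 60 ksi.
φR_n = 0.75 × 60 × 4.065 = 182.9 kip.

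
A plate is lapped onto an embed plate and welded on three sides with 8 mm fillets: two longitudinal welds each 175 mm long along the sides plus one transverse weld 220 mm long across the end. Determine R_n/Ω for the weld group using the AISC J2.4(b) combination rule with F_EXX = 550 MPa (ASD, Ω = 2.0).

R_n/Ω ≈ 586 kN

t_e = 0.707 × 8 = 5.656 mm.
R_nwl = 0.6 × 550 × 5.656 × 350 × 10⁻³ = 653.3 kN (longitudinal, 2 welds).
R_nwt = 0.6 × 550 × 5.656 × 220 × 10⁻³ = 410.6 kN (transverse, base value).
(i) R_nwl + R_nwt = 1064 kN; (ii) 0.85 R_nwl + 1.5 R_nwt = 1171 kN.
R_n = max = 1171 kN [governs: (ii)]; R_n/Ω = 585.6 kN.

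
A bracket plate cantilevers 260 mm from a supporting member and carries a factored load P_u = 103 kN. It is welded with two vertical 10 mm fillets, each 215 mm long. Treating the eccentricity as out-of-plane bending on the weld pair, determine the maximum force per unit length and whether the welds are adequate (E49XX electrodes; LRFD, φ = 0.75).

f_max ≈ 1750 N/mm; NOT adequate

E49XX → F_EXX = 490 MPa.
L_w = 2 × 215 = 430 mm; section modulus (unit throat) S = 2 × L²/6 = 15410 mm².
Direct shear f_v = P/L_w = 103×10³/430 = 239.5 N/mm.
Moment M = P × e = 103×10³ × 260 = 26780000 N·mm; bending f_b = M/S = 1738 N/mm.
f_max = √(f_v² + f_b²) = √(239.5² + 1738²) = 1754 N/mm.
φr_n = 0.75 × 0.6 × 490 × (0.707 × 10) = 1559 N/mm → NOT adequate.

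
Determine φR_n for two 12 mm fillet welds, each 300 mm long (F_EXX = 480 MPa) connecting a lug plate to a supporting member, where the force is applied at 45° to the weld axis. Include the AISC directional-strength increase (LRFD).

t_e = 0.707 × 12 = 8.484 mm; A_we = 8.484 × 600 = 5090 mm².
Directional factor: 1.0 + 0.5 sin^1.5(45°) = 1.297.
F_nw = 0.6 × 480 × 1.297 = 373.6 MPa.
φR_n = 0.75 × 373.6 × 5090 × 10⁻³ = 1426 kN.

φR_n ≈ 1430 kN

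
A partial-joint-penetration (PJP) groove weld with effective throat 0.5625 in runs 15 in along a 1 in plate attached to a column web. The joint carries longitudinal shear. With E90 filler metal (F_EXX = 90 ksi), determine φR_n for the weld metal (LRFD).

Effective throat (given) t_e = 0.5625 in.
A_we = 0.5625 × 15 = 8.438 in².
F_nw = 0.6 F_EXX = 54 ksi.
φR_n = 0.75 × 54 × 8.438 = 341.7 kip.

φR_n ≈ 342 kip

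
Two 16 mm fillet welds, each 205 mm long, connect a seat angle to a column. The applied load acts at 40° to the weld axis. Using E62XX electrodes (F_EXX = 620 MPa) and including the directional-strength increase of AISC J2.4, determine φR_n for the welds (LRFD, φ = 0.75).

φR_n ≈ 1630 kN

t_e = 0.707 × 16 = 11.31 mm; A_we = 11.31 × 410 = 4638 mm².
Directional factor: 1.0 + 0.5 sin^1.5(40°) = 1.258.
F_nw = 0.6 × 620 × 1.258 = 467.9 MPa.
φR_n = 0.75 × 467.9 × 4638 × 10⁻³ = 1627 kN.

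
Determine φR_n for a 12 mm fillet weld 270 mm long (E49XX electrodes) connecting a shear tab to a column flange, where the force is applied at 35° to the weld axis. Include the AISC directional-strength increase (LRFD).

φR_n ≈ 615 kN

E49XX → F_EXX = 490 MPa.
t_e = 0.707 × 12 = 8.484 mm; A_we = 8.484 × 270 = 2291 mm².
Directional factor: 1.0 + 0.5 sin^1.5(35°) = 1.217.
F_nw = 0.6 × 490 × 1.217 = 357.9 MPa.
φR_n = 0.75 × 357.9 × 2291 × 10⁻³ = 614.8 kN.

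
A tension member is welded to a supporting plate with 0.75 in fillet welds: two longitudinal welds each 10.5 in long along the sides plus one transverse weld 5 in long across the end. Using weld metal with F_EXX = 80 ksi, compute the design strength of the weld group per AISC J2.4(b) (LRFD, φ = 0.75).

φR_n ≈ 496 kip

t_e = 0.707 × 0.75 = 0.5302 in.
R_nwl = 0.6 × 80 × 0.5302 × 21 = 534.5 kip (longitudinal, 2 welds).
R_nwt = 0.6 × 80 × 0.5302 × 5 = 127.3 kip (transverse, base value).
(i) R_nwl + R_nwt = 661.8 kip; (ii) 0.85 R_nwl + 1.5 R_nwt = 645.2 kip.
R_n = max = 661.8 kip [governs: (i)]; φR_n = 496.3 kip.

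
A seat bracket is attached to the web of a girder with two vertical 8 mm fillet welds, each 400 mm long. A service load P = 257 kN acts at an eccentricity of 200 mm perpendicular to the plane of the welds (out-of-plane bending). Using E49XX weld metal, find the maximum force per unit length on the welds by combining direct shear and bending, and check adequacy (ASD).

E49XX → F_EXX = 490 MPa.
L_w = 2 × 400 = 800 mm; section modulus (unit throat) S = 2 × L²/6 = 53330 mm².
Direct shear f_v = P/L_w = 257×10³/800 = 321.2 N/mm.
Moment M = P × e = 257×10³ × 200 = 51400000 N·mm; bending f_b = M/S = 963.8 N/mm.
f_max = √(f_v² + f_b²) = √(321.2² + 963.8²) = 1016 N/mm.
r_n/Ω = (1/2.0) × 0.6 × 490 × (0.707 × 8) = 831.4 N/mm → NOT adequate.

f_max ≈ 1020 N/mm; NOT adequate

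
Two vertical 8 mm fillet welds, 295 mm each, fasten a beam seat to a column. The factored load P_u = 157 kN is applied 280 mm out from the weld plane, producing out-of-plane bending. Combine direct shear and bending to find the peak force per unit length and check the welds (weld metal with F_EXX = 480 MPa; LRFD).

f_max ≈ 1540 N/mm; NOT adequate

L_w = 2 × 295 = 590 mm; section modulus (unit throat) S = 2 × L²/6 = 29010 mm².
Direct shear f_v = P/L_w = 157×10³/590 = 266.1 N/mm.
Moment M = P × e = 157×10³ × 280 = 43960000 N·mm; bending f_b = M/S = 1515 N/mm.
f_max = √(f_v² + f_b²) = √(266.1² + 1515²) = 1539 N/mm.
φr_n = 0.75 × 0.6 × 480 × (0.707 × 8) = 1222 N/mm → NOT adequate.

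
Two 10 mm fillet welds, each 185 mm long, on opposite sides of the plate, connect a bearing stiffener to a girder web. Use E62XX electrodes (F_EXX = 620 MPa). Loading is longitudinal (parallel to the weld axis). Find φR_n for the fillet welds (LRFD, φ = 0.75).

φR_n ≈ 730 kN

Effective throat t_e = 0.707 × 10 = 7.07 mm.
Total length L = 370 mm; A_we = 7.07 × 370 = 2616 mm².
F_nw = 0.6 F_EXX = 0.6 × 620 = 372 MPa.
φR_n = 0.75 × 372 × 2616 × 10⁻³ = 729.8 kN.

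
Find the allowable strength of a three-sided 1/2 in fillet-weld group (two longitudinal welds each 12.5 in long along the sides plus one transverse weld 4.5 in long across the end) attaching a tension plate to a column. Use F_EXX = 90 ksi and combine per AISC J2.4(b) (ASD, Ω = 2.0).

t_e = 0.707 × 0.5 = 0.3535 in.
R_nwl = 0.6 × 90 × 0.3535 × 25 = 477.2 kip (longitudinal, 2 welds).
R_nwt = 0.6 × 90 × 0.3535 × 4.5 = 85.9 kip (transverse, base value).
(i) R_nwl + R_nwt = 563.1 kip; (ii) 0.85 R_nwl + 1.5 R_nwt = 534.5 kip.
R_n = max = 563.1 kip [governs: (i)]; R_n/Ω = 281.6 kip.

R_n/Ω ≈ 282 kip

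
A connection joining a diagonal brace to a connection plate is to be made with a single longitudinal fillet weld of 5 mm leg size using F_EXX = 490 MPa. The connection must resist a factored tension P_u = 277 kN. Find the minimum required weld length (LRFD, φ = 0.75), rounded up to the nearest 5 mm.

Throat t_e = 0.707 × 5 = 3.535 mm.
φr_n = 0.75 × 0.6 × 490 × 3.535 × 10⁻³ = 0.7795 kN/mm.
L_req = P_u / φr_n = 277 / 0.7795 = 355.4 mm total.
Round up → use L = 360 mm.

L = 360 mm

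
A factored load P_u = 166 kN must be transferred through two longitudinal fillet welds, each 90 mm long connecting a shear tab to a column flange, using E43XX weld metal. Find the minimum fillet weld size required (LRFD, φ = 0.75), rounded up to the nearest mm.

E43XX → F_EXX = 430 MPa.
Total weld length L = 180 mm.
Required throat t_e = P_u / (φ × 0.6 F_EXX × L) = 166 / (0.75 × 0.6 × 430 × 180 × 10⁻³) = 4.766 mm.
Required leg w = t_e / 0.707 = 6.741 mm → use 7 mm.

w = 7 mm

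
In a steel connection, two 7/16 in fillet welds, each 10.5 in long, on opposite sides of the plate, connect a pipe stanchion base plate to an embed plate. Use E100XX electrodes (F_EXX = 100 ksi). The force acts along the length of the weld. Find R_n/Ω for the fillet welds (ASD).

R_n/Ω ≈ 195 kips

Effective throat t_e = 0.707 × 0.4375 = 0.3093 in.
Total length L = 21 in; A_we = 0.3093 × 21 = 6.496 in².
F_nw = 0.6 F_EXX = 0.6 × 100 = 60 ksi.
R_n = 60 × 6.496 = 389.7 kips; R_n/Ω = 389.7/2.0 = 194.9 kips.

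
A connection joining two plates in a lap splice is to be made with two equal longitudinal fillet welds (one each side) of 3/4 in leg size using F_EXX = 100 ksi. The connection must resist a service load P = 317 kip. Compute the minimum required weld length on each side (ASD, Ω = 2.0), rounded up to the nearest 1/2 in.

Throat t_e = 0.707 × 0.75 = 0.5302 in.
r_n/Ω = (0.6 × 100 × 0.5302) / 2.0 = 15.91 kip/in.
L_req = P / (r_n/Ω) = 317 / 15.91 = 19.93 in total.
Per side: 19.93 / 2 = 9.964 in.
Round up → use L = 10 in on each side.

L = 10 in on each side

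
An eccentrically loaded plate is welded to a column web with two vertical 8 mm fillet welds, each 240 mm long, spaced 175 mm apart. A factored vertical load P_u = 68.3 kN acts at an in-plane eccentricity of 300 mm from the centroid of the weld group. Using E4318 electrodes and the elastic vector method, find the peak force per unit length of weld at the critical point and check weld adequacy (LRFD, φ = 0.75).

E43XX → F_EXX = 430 MPa.
Total weld length L_w = 480 mm. Treat welds as unit-width lines.
Polar moment about centroid: J = 2[d³/12 + d(b/2)²] = 2[240³/12 + 240×87.5²] = 5979000 mm³.
Direct shear f_v = P/L_w = 68.3×10³ / 480 = 142.3 N/mm (vertical).
Torsion M = P·e = 68.3×10³ × 300 = 20490000 N·mm.
Critical point at (x, y) = (87.5, 120) from centroid. f_tx = M·y/J = 411.2 N/mm; f_ty = M·x/J = 299.9 N/mm.
Resultant f_max = √[f_tx² + (f_v + f_ty)²] = √[411.2² + (142.3 + 299.9)²] = 603.8 N/mm.
Capacity per unit length: φr_n = 0.75 × 0.6 × 430 × (0.707 × 8) = 1094 N/mm.
603.8 ≤ 1094 → adequate.

f_max ≈ 604 N/mm; adequate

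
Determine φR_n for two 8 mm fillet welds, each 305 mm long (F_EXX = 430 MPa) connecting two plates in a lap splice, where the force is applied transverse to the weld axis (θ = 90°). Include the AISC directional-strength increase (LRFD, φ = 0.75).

φR_n ≈ 1000 kN

t_e = 0.707 × 8 = 5.656 mm; A_we = 5.656 × 610 = 3450 mm².
Directional factor: 1.0 + 0.5 sin^1.5(90°) = 1.5.
F_nw = 0.6 × 430 × 1.5 = 387 MPa.
φR_n = 0.75 × 387 × 3450 × 10⁻³ = 1001 kN.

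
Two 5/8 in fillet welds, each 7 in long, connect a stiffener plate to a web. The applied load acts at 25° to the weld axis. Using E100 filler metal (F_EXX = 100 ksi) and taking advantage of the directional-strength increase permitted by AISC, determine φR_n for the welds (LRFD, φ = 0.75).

t_e = 0.707 × 0.625 = 0.4419 in; A_we = 0.4419 × 14 = 6.186 in².
Directional factor: 1.0 + 0.5 sin^1.5(25°) = 1.137.
F_nw = 0.6 × 100 × 1.137 = 68.24 ksi.
φR_n = 0.75 × 68.24 × 6.186 = 316.6 kips.

φR_n ≈ 317 kips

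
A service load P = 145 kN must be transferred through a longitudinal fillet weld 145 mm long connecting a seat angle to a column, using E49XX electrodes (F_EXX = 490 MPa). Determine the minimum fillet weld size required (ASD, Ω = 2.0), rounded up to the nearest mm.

Total weld length L = 145 mm.
Required throat t_e = P × Ω / (0.6 F_EXX × L) = 145 × 2.0 / (0.6 × 490 × 145 × 10⁻³) = 6.803 mm.
Required leg w = t_e / 0.707 = 9.622 mm → use 10 mm.

w = 10 mm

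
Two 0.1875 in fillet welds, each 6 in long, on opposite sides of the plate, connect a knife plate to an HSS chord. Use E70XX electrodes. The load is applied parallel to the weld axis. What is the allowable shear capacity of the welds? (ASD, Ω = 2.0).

E70XX → F_EXX = 70 ksi.
Effective throat t_e = 0.707 × 0.1875 = 0.1326 in.
Total length L = 12 in; A_we = 0.1326 × 12 = 1.591 in².
F_nw = 0.6 F_EXX = 0.6 × 70 = 42 ksi.
R_n = 42 × 1.591 = 66.81 kips; R_n/Ω = 66.81/2.0 = 33.41 kips.

R_n/Ω ≈ 33.4 kips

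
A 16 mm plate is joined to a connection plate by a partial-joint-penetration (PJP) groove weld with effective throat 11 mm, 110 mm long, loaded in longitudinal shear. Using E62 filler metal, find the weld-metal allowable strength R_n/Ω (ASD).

E62XX → F_EXX = 620 MPa.
Effective throat (given) t_e = 11 mm.
A_we = 11 × 110 = 1210 mm².
F_nw = 0.6 F_EXX = 372 MPa.
R_n/Ω = (372 × 1210) / 2.0 × 10⁻³ = 225.1 kN.

R_n/Ω ≈ 225 kN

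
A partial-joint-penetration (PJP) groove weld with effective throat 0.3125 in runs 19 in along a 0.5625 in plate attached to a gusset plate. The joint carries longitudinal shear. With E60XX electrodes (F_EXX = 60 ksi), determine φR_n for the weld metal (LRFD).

Effective throat (given) t_e = 0.3125 in.
A_we = 0.3125 × 19 = 5.938 in².
F_nw = 0.6 F_EXX = 36 ksi.
φR_n = 0.75 × 36 × 5.938 = 160.3 kips.

φR_n ≈ 160 kips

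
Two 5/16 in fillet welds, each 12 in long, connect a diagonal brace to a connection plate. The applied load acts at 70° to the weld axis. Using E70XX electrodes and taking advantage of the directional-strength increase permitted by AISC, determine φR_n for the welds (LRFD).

E70XX → F_EXX = 70 ksi.
t_e = 0.707 × 0.3125 = 0.2209 in; A_we = 0.2209 × 24 = 5.302 in².
Directional factor: 1.0 + 0.5 sin^1.5(70°) = 1.455.
F_nw = 0.6 × 70 × 1.455 = 61.13 ksi.
φR_n = 0.75 × 61.13 × 5.302 = 243.1 kips.

φR_n ≈ 243 kips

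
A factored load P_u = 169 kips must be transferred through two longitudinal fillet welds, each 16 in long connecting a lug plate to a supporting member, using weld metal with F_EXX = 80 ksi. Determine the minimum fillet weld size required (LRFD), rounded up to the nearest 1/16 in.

w = 1/4 in

Total weld length L = 32 in.
Required throat t_e = P_u / (φ × 0.6 F_EXX × L) = 169 / (0.75 × 0.6 × 80 × 32) = 0.1467 in.
Required leg w = t_e / 0.707 = 0.2075 in → use 1/4 in.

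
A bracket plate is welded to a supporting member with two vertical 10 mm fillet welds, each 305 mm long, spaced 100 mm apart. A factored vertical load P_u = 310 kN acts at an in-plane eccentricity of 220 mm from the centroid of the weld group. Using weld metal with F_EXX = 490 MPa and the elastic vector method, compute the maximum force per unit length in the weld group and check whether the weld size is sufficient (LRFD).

f_max ≈ 1970 N/mm; NOT adequate

Total weld length L_w = 610 mm. Treat welds as unit-width lines.
Polar moment about centroid: J = 2[d³/12 + d(b/2)²] = 2[305³/12 + 305×50²] = 6254000 mm³.
Direct shear f_v = P/L_w = 310×10³ / 610 = 508.2 N/mm (vertical).
Torsion M = P·e = 310×10³ × 220 = 68200000 N·mm.
Critical point at (x, y) = (50, 152.5) from centroid. f_tx = M·y/J = 1663 N/mm; f_ty = M·x/J = 545.3 N/mm.
Resultant f_max = √[f_tx² + (f_v + f_ty)²] = √[1663² + (508.2 + 545.3)²] = 1969 N/mm.
Capacity per unit length: φr_n = 0.75 × 0.6 × 490 × (0.707 × 10) = 1559 N/mm.
1969 > 1559 → NOT adequate.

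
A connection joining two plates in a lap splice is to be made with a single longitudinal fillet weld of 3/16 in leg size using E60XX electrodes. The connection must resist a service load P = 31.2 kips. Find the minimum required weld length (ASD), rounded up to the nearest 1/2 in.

E60XX → F_EXX = 60 ksi.
Throat t_e = 0.707 × 0.1875 = 0.1326 in.
r_n/Ω = (0.6 × 60 × 0.1326) / 2.0 = 2.386 kip/in.
L_req = P / (r_n/Ω) = 31.2 / 2.386 = 13.08 in total.
Round up → use L = 13.5 in.

L = 13.5 in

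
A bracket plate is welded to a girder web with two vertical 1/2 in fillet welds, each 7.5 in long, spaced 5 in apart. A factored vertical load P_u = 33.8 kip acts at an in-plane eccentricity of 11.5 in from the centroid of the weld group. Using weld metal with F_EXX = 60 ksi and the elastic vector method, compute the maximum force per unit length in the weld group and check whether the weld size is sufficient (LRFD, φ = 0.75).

Total weld length L_w = 15 in. Treat welds as unit-width lines.
Polar moment about centroid: J = 2[d³/12 + d(b/2)²] = 2[7.5³/12 + 7.5×2.5²] = 164.1 in³.
Direct shear f_v = P/L_w = 33.8 / 15 = 2.253 kip/in (vertical).
Torsion M = P·e = 33.8 × 11.5 = 388.7 kip·in.
Critical point at (x, y) = (2.5, 3.75) from centroid. f_tx = M·y/J = 8.885 kip/in; f_ty = M·x/J = 5.923 kip/in.
Resultant f_max = √[f_tx² + (f_v + f_ty)²] = √[8.885² + (2.253 + 5.923)²] = 12.07 kip/in.
Capacity per unit length: φr_n = 0.75 × 0.6 × 60 × (0.707 × 0.5) = 9.544 kip/in.
12.07 > 9.544 → NOT adequate.

f_max ≈ 12.1 kip/in; NOT adequate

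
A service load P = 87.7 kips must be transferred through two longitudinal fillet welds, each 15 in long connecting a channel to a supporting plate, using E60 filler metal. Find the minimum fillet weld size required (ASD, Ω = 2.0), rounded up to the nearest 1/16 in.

E60XX → F_EXX = 60 ksi.
Total weld length L = 30 in.
Required throat t_e = P × Ω / (0.6 F_EXX × L) = 87.7 × 2.0 / (0.6 × 60 × 30) = 0.1624 in.
Required leg w = t_e / 0.707 = 0.2297 in → use 1/4 in.

w = 1/4 in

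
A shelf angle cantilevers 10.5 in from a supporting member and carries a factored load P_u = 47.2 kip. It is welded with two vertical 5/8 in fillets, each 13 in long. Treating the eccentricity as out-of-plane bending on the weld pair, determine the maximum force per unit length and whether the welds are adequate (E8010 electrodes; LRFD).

E80XX → F_EXX = 80 ksi.
L_w = 2 × 13 = 26 in; section modulus (unit throat) S = 2 × L²/6 = 56.33 in².
Direct shear f_v = P/L_w = 47.2/26 = 1.815 kip/in.
Moment M = P × e = 47.2 × 10.5 = 495.6 kip·in; bending f_b = M/S = 8.798 kip/in.
f_max = √(f_v² + f_b²) = √(1.815² + 8.798²) = 8.983 kip/in.
φr_n = 0.75 × 0.6 × 80 × (0.707 × 0.625) = 15.91 kip/in → adequate.

f_max ≈ 8.98 kip/in; adequate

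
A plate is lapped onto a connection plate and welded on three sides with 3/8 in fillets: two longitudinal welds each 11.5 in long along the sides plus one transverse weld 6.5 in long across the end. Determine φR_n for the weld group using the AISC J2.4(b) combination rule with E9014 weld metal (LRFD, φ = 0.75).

E90XX → F_EXX = 90 ksi.
t_e = 0.707 × 0.375 = 0.2651 in.
R_nwl = 0.6 × 90 × 0.2651 × 23 = 329.3 kip (longitudinal, 2 welds).
R_nwt = 0.6 × 90 × 0.2651 × 6.5 = 93.06 kip (transverse, base value).
(i) R_nwl + R_nwt = 422.3 kip; (ii) 0.85 R_nwl + 1.5 R_nwt = 419.5 kip.
R_n = max = 422.3 kip [governs: (i)]; φR_n = 316.8 kip.

φR_n ≈ 317 kip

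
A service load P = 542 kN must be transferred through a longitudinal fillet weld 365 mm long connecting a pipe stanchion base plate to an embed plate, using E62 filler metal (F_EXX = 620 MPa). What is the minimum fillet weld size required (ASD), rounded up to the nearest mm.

w = 12 mm

Total weld length L = 365 mm.
Required throat t_e = P × Ω / (0.6 F_EXX × L) = 542 × 2.0 / (0.6 × 620 × 365 × 10⁻³) = 7.984 mm.
Required leg w = t_e / 0.707 = 11.29 mm → use 12 mm.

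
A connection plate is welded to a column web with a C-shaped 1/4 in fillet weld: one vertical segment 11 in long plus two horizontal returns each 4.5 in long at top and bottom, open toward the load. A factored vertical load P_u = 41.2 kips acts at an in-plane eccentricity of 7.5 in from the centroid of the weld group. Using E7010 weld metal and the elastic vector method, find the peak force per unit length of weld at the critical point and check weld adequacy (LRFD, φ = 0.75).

E70XX → F_EXX = 70 ksi.
Total weld length L_w = 20 in. Treat welds as unit-width lines.
Centroid: x̄ = 2×4.5×2.25 / 20 = 1.012 in from the vertical weld.
Polar moment about centroid: J = I_x + I_y = [11³/12 + 2×4.5×5.5²] + [11×1.012² + 2(4.5³/12 + 4.5×1.238²)] = 423.4 in³.
Direct shear f_v = P/L_w = 41.2 / 20 = 2.06 kip/in (vertical).
Torsion M = P·e = 41.2 × 7.5 = 309 kip·in.
Critical point at (x, y) = (3.487, 5.5) from centroid. f_tx = M·y/J = 4.014 kip/in; f_ty = M·x/J = 2.545 kip/in.
Resultant f_max = √[f_tx² + (f_v + f_ty)²] = √[4.014² + (2.06 + 2.545)²] = 6.109 kip/in.
Capacity per unit length: φr_n = 0.75 × 0.6 × 70 × (0.707 × 0.25) = 5.568 kip/in.
6.109 > 5.568 → NOT adequate.

f_max ≈ 6.11 kip/in; NOT adequate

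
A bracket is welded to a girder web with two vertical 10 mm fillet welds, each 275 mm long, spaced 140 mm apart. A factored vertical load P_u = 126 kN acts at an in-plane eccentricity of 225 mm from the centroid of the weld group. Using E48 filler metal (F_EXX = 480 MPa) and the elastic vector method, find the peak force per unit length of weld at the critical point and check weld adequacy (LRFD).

f_max ≈ 839 N/mm; adequate

Total weld length L_w = 550 mm. Treat welds as unit-width lines.
Polar moment about centroid: J = 2[d³/12 + d(b/2)²] = 2[275³/12 + 275×70²] = 6161000 mm³.
Direct shear f_v = P/L_w = 126×10³ / 550 = 229.1 N/mm (vertical).
Torsion M = P·e = 126×10³ × 225 = 28350000 N·mm.
Critical point at (x, y) = (70, 137.5) from centroid. f_tx = M·y/J = 632.7 N/mm; f_ty = M·x/J = 322.1 N/mm.
Resultant f_max = √[f_tx² + (f_v + f_ty)²] = √[632.7² + (229.1 + 322.1)²] = 839.1 N/mm.
Capacity per unit length: φr_n = 0.75 × 0.6 × 480 × (0.707 × 10) = 1527 N/mm.
839.1 ≤ 1527 → adequate.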